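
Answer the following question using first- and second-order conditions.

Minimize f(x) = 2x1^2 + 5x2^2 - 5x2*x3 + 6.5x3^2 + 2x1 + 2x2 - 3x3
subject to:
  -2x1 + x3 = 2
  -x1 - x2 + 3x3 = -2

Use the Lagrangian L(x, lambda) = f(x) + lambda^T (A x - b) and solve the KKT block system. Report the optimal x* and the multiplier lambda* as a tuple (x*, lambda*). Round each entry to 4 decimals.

Form the Lagrangian:
  L(x, lambda) = (1/2) x^T Q x + c^T x + lambda^T (A x - b)
Stationarity (grad_x L = 0): Q x + c + A^T lambda = 0.
Primal feasibility: A x = b.

This gives the KKT block system:
  [ Q   A^T ] [ x     ]   [-c ]
  [ A    0  ] [ lambda ] = [ b ]

Solving the linear system:
  x*      = (-1.5922, 0.0388, -1.1845)
  lambda* = (-6.3398, 8.3107)
  f(x*)   = 14.8738

x* = (-1.5922, 0.0388, -1.1845), lambda* = (-6.3398, 8.3107)


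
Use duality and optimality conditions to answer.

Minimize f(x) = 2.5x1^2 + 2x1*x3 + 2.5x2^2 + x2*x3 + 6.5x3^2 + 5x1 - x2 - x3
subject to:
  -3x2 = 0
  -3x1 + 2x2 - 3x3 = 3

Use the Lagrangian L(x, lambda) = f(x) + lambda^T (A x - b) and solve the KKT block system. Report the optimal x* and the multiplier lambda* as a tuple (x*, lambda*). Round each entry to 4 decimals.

Form the Lagrangian:
  L(x, lambda) = (1/2) x^T Q x + c^T x + lambda^T (A x - b)
Stationarity (grad_x L = 0): Q x + c + A^T lambda = 0.
Primal feasibility: A x = b.

This gives the KKT block system:
  [ Q   A^T ] [ x     ]   [-c ]
  [ A    0  ] [ lambda ] = [ b ]

Solving the linear system:
  x*      = (-1.2143, 0, 0.2143)
  lambda* = (-0.4048, -0.2143)
  f(x*)   = -2.8214

x* = (-1.2143, 0, 0.2143), lambda* = (-0.4048, -0.2143)


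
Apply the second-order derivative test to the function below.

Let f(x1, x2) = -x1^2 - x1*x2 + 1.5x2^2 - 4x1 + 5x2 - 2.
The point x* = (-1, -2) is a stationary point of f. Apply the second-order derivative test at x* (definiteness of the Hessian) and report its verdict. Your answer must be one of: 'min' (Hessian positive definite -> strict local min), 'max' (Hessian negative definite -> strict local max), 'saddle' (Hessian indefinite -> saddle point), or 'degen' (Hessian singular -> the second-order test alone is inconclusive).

Compute the Hessian H = grad^2 f:
  H = [[-2, -1], [-1, 3]]
Verify stationarity: grad f(x*) = H x* + g = (0, 0).
Eigenvalues of H: -2.1926, 3.1926.
Eigenvalues have mixed signs, so H is indefinite -> x* is a saddle point.

saddle


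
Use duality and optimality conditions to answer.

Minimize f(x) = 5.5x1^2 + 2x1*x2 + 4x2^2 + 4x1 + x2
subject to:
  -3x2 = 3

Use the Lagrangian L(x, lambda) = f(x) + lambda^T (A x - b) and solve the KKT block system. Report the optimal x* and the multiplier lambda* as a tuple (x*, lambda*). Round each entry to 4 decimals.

Form the Lagrangian:
  L(x, lambda) = (1/2) x^T Q x + c^T x + lambda^T (A x - b)
Stationarity (grad_x L = 0): Q x + c + A^T lambda = 0.
Primal feasibility: A x = b.

This gives the KKT block system:
  [ Q   A^T ] [ x     ]   [-c ]
  [ A    0  ] [ lambda ] = [ b ]

Solving the linear system:
  x*      = (-0.1818, -1)
  lambda* = (-2.4545)
  f(x*)   = 2.8182

x* = (-0.1818, -1), lambda* = (-2.4545)


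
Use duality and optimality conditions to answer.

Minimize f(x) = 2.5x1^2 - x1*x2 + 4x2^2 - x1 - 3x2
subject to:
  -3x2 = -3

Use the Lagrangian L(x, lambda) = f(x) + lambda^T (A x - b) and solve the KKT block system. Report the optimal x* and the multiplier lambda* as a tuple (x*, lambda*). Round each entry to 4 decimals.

Form the Lagrangian:
  L(x, lambda) = (1/2) x^T Q x + c^T x + lambda^T (A x - b)
Stationarity (grad_x L = 0): Q x + c + A^T lambda = 0.
Primal feasibility: A x = b.

This gives the KKT block system:
  [ Q   A^T ] [ x     ]   [-c ]
  [ A    0  ] [ lambda ] = [ b ]

Solving the linear system:
  x*      = (0.4, 1)
  lambda* = (1.5333)
  f(x*)   = 0.6

x* = (0.4, 1), lambda* = (1.5333)


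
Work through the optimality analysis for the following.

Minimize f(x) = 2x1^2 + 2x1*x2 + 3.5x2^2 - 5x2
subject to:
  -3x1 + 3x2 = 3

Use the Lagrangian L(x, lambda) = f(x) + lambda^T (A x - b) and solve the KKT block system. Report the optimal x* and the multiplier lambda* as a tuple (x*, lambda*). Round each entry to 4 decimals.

Form the Lagrangian:
  L(x, lambda) = (1/2) x^T Q x + c^T x + lambda^T (A x - b)
Stationarity (grad_x L = 0): Q x + c + A^T lambda = 0.
Primal feasibility: A x = b.

This gives the KKT block system:
  [ Q   A^T ] [ x     ]   [-c ]
  [ A    0  ] [ lambda ] = [ b ]

Solving the linear system:
  x*      = (-0.2667, 0.7333)
  lambda* = (0.1333)
  f(x*)   = -2.0333

x* = (-0.2667, 0.7333), lambda* = (0.1333)


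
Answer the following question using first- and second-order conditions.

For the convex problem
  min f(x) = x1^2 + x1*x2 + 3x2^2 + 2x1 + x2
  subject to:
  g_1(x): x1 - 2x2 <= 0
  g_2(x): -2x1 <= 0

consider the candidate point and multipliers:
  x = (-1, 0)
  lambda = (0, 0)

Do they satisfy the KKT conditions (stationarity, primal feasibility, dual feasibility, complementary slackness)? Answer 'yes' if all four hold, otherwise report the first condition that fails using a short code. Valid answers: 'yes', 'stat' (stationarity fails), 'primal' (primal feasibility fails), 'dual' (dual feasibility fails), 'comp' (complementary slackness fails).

Gradient of f: grad f(x) = Q x + c = (0, 0)
Constraint values g_i(x) = a_i^T x - b_i:
  g_1((-1, 0)) = -1
  g_2((-1, 0)) = 2
Stationarity residual: grad f(x) + sum_i lambda_i a_i = (0, 0)
  -> stationarity OK
Primal feasibility (all g_i <= 0): FAILS
Dual feasibility (all lambda_i >= 0): OK
Complementary slackness (lambda_i * g_i(x) = 0 for all i): OK

Verdict: the first failing condition is primal_feasibility -> primal.

primal


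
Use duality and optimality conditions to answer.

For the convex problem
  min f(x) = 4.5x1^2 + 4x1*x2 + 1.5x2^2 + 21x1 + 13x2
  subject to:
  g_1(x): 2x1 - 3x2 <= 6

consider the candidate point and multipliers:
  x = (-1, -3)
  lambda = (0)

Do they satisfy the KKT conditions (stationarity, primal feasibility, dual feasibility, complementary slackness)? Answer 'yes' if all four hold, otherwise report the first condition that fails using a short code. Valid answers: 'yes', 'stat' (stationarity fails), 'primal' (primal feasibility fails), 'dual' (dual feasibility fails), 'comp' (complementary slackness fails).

Gradient of f: grad f(x) = Q x + c = (0, 0)
Constraint values g_i(x) = a_i^T x - b_i:
  g_1((-1, -3)) = 1
Stationarity residual: grad f(x) + sum_i lambda_i a_i = (0, 0)
  -> stationarity OK
Primal feasibility (all g_i <= 0): FAILS
Dual feasibility (all lambda_i >= 0): OK
Complementary slackness (lambda_i * g_i(x) = 0 for all i): OK

Verdict: the first failing condition is primal_feasibility -> primal.

primal


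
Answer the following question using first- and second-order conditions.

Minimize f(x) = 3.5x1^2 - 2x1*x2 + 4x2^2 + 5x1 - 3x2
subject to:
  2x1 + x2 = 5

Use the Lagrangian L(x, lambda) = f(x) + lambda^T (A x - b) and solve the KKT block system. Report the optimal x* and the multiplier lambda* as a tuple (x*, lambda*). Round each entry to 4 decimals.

Form the Lagrangian:
  L(x, lambda) = (1/2) x^T Q x + c^T x + lambda^T (A x - b)
Stationarity (grad_x L = 0): Q x + c + A^T lambda = 0.
Primal feasibility: A x = b.

This gives the KKT block system:
  [ Q   A^T ] [ x     ]   [-c ]
  [ A    0  ] [ lambda ] = [ b ]

Solving the linear system:
  x*      = (1.6809, 1.6383)
  lambda* = (-6.7447)
  f(x*)   = 18.6064

x* = (1.6809, 1.6383), lambda* = (-6.7447)


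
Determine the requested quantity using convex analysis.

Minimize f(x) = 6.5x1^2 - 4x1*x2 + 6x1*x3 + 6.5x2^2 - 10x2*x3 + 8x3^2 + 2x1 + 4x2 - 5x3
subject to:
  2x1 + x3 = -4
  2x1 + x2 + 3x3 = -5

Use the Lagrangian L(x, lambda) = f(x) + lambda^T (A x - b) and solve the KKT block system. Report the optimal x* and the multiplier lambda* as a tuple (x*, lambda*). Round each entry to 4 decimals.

Form the Lagrangian:
  L(x, lambda) = (1/2) x^T Q x + c^T x + lambda^T (A x - b)
Stationarity (grad_x L = 0): Q x + c + A^T lambda = 0.
Primal feasibility: A x = b.

This gives the KKT block system:
  [ Q   A^T ] [ x     ]   [-c ]
  [ A    0  ] [ lambda ] = [ b ]

Solving the linear system:
  x*      = (-1.9743, -0.8972, -0.0514)
  lambda* = (10.9409, -0.7481)
  f(x*)   = 16.3715

x* = (-1.9743, -0.8972, -0.0514), lambda* = (10.9409, -0.7481)


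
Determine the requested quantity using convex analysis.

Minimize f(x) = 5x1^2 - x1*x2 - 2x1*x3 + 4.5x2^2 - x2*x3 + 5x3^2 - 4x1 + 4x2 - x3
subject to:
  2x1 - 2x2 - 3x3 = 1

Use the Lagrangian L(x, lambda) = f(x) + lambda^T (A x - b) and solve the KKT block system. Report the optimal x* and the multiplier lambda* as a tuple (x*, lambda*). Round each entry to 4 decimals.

Form the Lagrangian:
  L(x, lambda) = (1/2) x^T Q x + c^T x + lambda^T (A x - b)
Stationarity (grad_x L = 0): Q x + c + A^T lambda = 0.
Primal feasibility: A x = b.

This gives the KKT block system:
  [ Q   A^T ] [ x     ]   [-c ]
  [ A    0  ] [ lambda ] = [ b ]

Solving the linear system:
  x*      = (0.3799, -0.3659, 0.1639)
  lambda* = (0.0816)
  f(x*)   = -1.6143

x* = (0.3799, -0.3659, 0.1639), lambda* = (0.0816)


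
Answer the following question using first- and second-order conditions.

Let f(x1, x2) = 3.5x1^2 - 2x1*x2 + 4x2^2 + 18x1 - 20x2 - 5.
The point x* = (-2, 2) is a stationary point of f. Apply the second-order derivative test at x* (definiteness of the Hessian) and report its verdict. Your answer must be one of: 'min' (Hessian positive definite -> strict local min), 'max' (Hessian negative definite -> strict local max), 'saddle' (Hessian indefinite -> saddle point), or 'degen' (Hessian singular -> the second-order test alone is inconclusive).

Compute the Hessian H = grad^2 f:
  H = [[7, -2], [-2, 8]]
Verify stationarity: grad f(x*) = H x* + g = (0, 0).
Eigenvalues of H: 5.4384, 9.5616.
Both eigenvalues > 0, so H is positive definite -> x* is a strict local min.

min


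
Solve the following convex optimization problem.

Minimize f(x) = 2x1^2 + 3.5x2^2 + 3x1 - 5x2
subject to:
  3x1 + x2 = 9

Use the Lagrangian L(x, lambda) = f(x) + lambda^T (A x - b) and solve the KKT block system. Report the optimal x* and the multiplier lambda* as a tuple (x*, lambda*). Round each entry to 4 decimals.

Form the Lagrangian:
  L(x, lambda) = (1/2) x^T Q x + c^T x + lambda^T (A x - b)
Stationarity (grad_x L = 0): Q x + c + A^T lambda = 0.
Primal feasibility: A x = b.

This gives the KKT block system:
  [ Q   A^T ] [ x     ]   [-c ]
  [ A    0  ] [ lambda ] = [ b ]

Solving the linear system:
  x*      = (2.5522, 1.3433)
  lambda* = (-4.403)
  f(x*)   = 20.2836

x* = (2.5522, 1.3433), lambda* = (-4.403)


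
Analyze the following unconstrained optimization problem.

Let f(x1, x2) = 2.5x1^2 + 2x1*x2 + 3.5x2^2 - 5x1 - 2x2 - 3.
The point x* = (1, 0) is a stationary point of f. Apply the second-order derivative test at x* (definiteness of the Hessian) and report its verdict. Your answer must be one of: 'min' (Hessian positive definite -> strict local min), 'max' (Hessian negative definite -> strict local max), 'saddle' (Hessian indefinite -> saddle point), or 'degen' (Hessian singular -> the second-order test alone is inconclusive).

Compute the Hessian H = grad^2 f:
  H = [[5, 2], [2, 7]]
Verify stationarity: grad f(x*) = H x* + g = (0, 0).
Eigenvalues of H: 3.7639, 8.2361.
Both eigenvalues > 0, so H is positive definite -> x* is a strict local min.

min


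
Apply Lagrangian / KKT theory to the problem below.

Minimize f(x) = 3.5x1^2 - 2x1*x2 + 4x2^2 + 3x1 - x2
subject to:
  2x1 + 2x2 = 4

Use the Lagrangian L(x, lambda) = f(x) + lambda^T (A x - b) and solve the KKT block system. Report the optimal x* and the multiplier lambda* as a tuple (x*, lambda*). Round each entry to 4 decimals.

Form the Lagrangian:
  L(x, lambda) = (1/2) x^T Q x + c^T x + lambda^T (A x - b)
Stationarity (grad_x L = 0): Q x + c + A^T lambda = 0.
Primal feasibility: A x = b.

This gives the KKT block system:
  [ Q   A^T ] [ x     ]   [-c ]
  [ A    0  ] [ lambda ] = [ b ]

Solving the linear system:
  x*      = (0.8421, 1.1579)
  lambda* = (-3.2895)
  f(x*)   = 7.2632

x* = (0.8421, 1.1579), lambda* = (-3.2895)


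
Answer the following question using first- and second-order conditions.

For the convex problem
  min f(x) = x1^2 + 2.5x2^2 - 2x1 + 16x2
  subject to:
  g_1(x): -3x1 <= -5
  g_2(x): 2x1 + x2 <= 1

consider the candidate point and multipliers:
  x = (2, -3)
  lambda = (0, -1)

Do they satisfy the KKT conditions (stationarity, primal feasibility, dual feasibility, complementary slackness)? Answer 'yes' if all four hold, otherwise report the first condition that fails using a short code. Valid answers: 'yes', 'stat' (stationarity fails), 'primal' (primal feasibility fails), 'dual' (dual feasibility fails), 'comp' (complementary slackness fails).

Gradient of f: grad f(x) = Q x + c = (2, 1)
Constraint values g_i(x) = a_i^T x - b_i:
  g_1((2, -3)) = -1
  g_2((2, -3)) = 0
Stationarity residual: grad f(x) + sum_i lambda_i a_i = (0, 0)
  -> stationarity OK
Primal feasibility (all g_i <= 0): OK
Dual feasibility (all lambda_i >= 0): FAILS
Complementary slackness (lambda_i * g_i(x) = 0 for all i): OK

Verdict: the first failing condition is dual_feasibility -> dual.

dual


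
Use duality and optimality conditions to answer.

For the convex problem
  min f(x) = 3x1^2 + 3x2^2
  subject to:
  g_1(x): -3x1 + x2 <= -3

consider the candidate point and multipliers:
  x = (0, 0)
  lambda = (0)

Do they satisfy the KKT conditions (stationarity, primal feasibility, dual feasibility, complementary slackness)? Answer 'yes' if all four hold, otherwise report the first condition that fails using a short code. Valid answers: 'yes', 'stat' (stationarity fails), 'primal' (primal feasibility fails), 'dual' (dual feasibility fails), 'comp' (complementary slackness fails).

Gradient of f: grad f(x) = Q x + c = (0, 0)
Constraint values g_i(x) = a_i^T x - b_i:
  g_1((0, 0)) = 3
Stationarity residual: grad f(x) + sum_i lambda_i a_i = (0, 0)
  -> stationarity OK
Primal feasibility (all g_i <= 0): FAILS
Dual feasibility (all lambda_i >= 0): OK
Complementary slackness (lambda_i * g_i(x) = 0 for all i): OK

Verdict: the first failing condition is primal_feasibility -> primal.

primal


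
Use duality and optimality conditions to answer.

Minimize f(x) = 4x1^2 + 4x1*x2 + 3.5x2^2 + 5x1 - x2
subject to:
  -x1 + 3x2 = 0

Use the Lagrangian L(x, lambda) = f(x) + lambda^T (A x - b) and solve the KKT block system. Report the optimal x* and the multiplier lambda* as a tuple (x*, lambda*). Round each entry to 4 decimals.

Form the Lagrangian:
  L(x, lambda) = (1/2) x^T Q x + c^T x + lambda^T (A x - b)
Stationarity (grad_x L = 0): Q x + c + A^T lambda = 0.
Primal feasibility: A x = b.

This gives the KKT block system:
  [ Q   A^T ] [ x     ]   [-c ]
  [ A    0  ] [ lambda ] = [ b ]

Solving the linear system:
  x*      = (-0.4078, -0.1359)
  lambda* = (1.1942)
  f(x*)   = -0.9515

x* = (-0.4078, -0.1359), lambda* = (1.1942)


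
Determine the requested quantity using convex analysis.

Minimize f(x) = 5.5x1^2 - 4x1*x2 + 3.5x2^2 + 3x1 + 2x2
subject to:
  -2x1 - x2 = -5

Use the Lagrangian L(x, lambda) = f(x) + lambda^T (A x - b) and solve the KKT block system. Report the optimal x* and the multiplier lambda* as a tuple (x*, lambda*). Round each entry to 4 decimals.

Form the Lagrangian:
  L(x, lambda) = (1/2) x^T Q x + c^T x + lambda^T (A x - b)
Stationarity (grad_x L = 0): Q x + c + A^T lambda = 0.
Primal feasibility: A x = b.

This gives the KKT block system:
  [ Q   A^T ] [ x     ]   [-c ]
  [ A    0  ] [ lambda ] = [ b ]

Solving the linear system:
  x*      = (1.6545, 1.6909)
  lambda* = (7.2182)
  f(x*)   = 22.2182

x* = (1.6545, 1.6909), lambda* = (7.2182)


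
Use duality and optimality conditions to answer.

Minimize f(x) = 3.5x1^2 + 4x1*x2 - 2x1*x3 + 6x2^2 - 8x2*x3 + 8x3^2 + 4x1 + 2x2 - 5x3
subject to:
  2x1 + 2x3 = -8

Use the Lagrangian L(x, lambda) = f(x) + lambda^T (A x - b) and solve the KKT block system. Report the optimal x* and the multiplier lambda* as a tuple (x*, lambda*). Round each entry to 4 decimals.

Form the Lagrangian:
  L(x, lambda) = (1/2) x^T Q x + c^T x + lambda^T (A x - b)
Stationarity (grad_x L = 0): Q x + c + A^T lambda = 0.
Primal feasibility: A x = b.

This gives the KKT block system:
  [ Q   A^T ] [ x     ]   [-c ]
  [ A    0  ] [ lambda ] = [ b ]

Solving the linear system:
  x*      = (-3.1333, 0.3, -0.8667)
  lambda* = (7.5)
  f(x*)   = 26.2

x* = (-3.1333, 0.3, -0.8667), lambda* = (7.5)


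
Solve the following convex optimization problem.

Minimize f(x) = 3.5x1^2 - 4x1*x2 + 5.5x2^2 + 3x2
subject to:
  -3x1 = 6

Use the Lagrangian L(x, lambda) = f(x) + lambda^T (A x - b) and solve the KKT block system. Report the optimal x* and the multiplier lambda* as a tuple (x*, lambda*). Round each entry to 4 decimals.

Form the Lagrangian:
  L(x, lambda) = (1/2) x^T Q x + c^T x + lambda^T (A x - b)
Stationarity (grad_x L = 0): Q x + c + A^T lambda = 0.
Primal feasibility: A x = b.

This gives the KKT block system:
  [ Q   A^T ] [ x     ]   [-c ]
  [ A    0  ] [ lambda ] = [ b ]

Solving the linear system:
  x*      = (-2, -1)
  lambda* = (-3.3333)
  f(x*)   = 8.5

x* = (-2, -1), lambda* = (-3.3333)


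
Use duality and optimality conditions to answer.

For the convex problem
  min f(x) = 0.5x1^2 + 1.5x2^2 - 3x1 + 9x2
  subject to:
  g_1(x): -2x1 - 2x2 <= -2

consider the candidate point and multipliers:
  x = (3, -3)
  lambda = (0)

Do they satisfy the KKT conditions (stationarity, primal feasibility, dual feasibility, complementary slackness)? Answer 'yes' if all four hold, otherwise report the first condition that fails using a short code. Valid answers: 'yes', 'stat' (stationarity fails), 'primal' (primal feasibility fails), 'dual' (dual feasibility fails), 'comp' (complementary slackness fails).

Gradient of f: grad f(x) = Q x + c = (0, 0)
Constraint values g_i(x) = a_i^T x - b_i:
  g_1((3, -3)) = 2
Stationarity residual: grad f(x) + sum_i lambda_i a_i = (0, 0)
  -> stationarity OK
Primal feasibility (all g_i <= 0): FAILS
Dual feasibility (all lambda_i >= 0): OK
Complementary slackness (lambda_i * g_i(x) = 0 for all i): OK

Verdict: the first failing condition is primal_feasibility -> primal.

primal


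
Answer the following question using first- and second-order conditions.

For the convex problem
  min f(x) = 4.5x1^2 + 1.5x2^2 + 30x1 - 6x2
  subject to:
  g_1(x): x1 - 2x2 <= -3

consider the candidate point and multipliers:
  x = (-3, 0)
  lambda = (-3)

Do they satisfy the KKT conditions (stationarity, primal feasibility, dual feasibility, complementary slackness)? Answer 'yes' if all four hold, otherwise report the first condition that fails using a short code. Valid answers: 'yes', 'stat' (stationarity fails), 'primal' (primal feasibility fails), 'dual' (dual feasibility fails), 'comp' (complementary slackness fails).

Gradient of f: grad f(x) = Q x + c = (3, -6)
Constraint values g_i(x) = a_i^T x - b_i:
  g_1((-3, 0)) = 0
Stationarity residual: grad f(x) + sum_i lambda_i a_i = (0, 0)
  -> stationarity OK
Primal feasibility (all g_i <= 0): OK
Dual feasibility (all lambda_i >= 0): FAILS
Complementary slackness (lambda_i * g_i(x) = 0 for all i): OK

Verdict: the first failing condition is dual_feasibility -> dual.

dual


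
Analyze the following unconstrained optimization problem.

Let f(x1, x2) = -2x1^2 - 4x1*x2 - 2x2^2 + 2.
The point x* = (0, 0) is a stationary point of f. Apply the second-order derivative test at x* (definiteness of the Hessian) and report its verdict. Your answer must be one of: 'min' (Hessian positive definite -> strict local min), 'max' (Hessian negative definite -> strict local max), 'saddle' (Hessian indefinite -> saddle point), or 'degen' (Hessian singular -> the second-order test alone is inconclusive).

Compute the Hessian H = grad^2 f:
  H = [[-4, -4], [-4, -4]]
Verify stationarity: grad f(x*) = H x* + g = (0, 0).
Eigenvalues of H: -8, 0.
H has a zero eigenvalue (singular; negative semidefinite but not definite), so H is neither positive definite, negative definite, nor indefinite. The second-order test alone is inconclusive -> degen.
(Indeed, f is constant along the null direction of H through x*, so x* is not a strict local extremum.)

degen


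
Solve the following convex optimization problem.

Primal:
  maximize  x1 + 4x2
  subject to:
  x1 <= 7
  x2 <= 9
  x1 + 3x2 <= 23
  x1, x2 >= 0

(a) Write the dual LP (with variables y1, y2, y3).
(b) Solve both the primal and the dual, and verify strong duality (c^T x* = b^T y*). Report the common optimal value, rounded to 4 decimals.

The standard primal-dual pair for 'max c^T x s.t. A x <= b, x >= 0' is:
  Dual:  min b^T y  s.t.  A^T y >= c,  y >= 0.

So the dual LP is:
  minimize  7y1 + 9y2 + 23y3
  subject to:
    y1 + y3 >= 1
    y2 + 3y3 >= 4
    y1, y2, y3 >= 0

Solving the primal: x* = (0, 7.6667).
  primal value c^T x* = 30.6667.
Solving the dual: y* = (0, 0, 1.3333).
  dual value b^T y* = 30.6667.
Strong duality: c^T x* = b^T y*. Confirmed.

30.6667


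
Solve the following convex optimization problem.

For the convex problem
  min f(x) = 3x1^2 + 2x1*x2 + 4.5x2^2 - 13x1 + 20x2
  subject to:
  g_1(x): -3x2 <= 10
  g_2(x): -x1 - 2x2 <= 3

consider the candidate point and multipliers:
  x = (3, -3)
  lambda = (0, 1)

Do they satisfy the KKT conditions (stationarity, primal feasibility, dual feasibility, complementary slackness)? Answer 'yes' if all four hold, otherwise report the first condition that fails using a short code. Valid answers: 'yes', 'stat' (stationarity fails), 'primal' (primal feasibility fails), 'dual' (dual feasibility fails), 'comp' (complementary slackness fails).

Gradient of f: grad f(x) = Q x + c = (-1, -1)
Constraint values g_i(x) = a_i^T x - b_i:
  g_1((3, -3)) = -1
  g_2((3, -3)) = 0
Stationarity residual: grad f(x) + sum_i lambda_i a_i = (-2, -3)
  -> stationarity FAILS
Primal feasibility (all g_i <= 0): OK
Dual feasibility (all lambda_i >= 0): OK
Complementary slackness (lambda_i * g_i(x) = 0 for all i): OK

Verdict: the first failing condition is stationarity -> stat.

stat


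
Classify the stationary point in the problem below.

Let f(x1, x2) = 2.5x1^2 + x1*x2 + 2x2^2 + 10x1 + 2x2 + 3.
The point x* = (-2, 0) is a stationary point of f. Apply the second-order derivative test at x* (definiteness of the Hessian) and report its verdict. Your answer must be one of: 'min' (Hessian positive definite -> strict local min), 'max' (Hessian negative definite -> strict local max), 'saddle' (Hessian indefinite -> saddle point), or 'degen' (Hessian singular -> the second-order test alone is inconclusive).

Compute the Hessian H = grad^2 f:
  H = [[5, 1], [1, 4]]
Verify stationarity: grad f(x*) = H x* + g = (0, 0).
Eigenvalues of H: 3.382, 5.618.
Both eigenvalues > 0, so H is positive definite -> x* is a strict local min.

min


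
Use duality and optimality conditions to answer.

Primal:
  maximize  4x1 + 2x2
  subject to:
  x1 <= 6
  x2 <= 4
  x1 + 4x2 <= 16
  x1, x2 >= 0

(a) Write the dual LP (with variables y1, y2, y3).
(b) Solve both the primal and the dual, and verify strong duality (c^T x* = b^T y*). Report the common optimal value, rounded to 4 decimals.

The standard primal-dual pair for 'max c^T x s.t. A x <= b, x >= 0' is:
  Dual:  min b^T y  s.t.  A^T y >= c,  y >= 0.

So the dual LP is:
  minimize  6y1 + 4y2 + 16y3
  subject to:
    y1 + y3 >= 4
    y2 + 4y3 >= 2
    y1, y2, y3 >= 0

Solving the primal: x* = (6, 2.5).
  primal value c^T x* = 29.
Solving the dual: y* = (3.5, 0, 0.5).
  dual value b^T y* = 29.
Strong duality: c^T x* = b^T y*. Confirmed.

29


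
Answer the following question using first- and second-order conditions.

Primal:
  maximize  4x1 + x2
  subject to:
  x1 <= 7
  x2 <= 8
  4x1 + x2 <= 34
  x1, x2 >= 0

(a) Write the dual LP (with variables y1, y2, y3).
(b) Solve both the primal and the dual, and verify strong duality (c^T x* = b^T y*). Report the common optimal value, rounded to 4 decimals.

The standard primal-dual pair for 'max c^T x s.t. A x <= b, x >= 0' is:
  Dual:  min b^T y  s.t.  A^T y >= c,  y >= 0.

So the dual LP is:
  minimize  7y1 + 8y2 + 34y3
  subject to:
    y1 + 4y3 >= 4
    y2 + y3 >= 1
    y1, y2, y3 >= 0

Solving the primal: x* = (6.5, 8).
  primal value c^T x* = 34.
Solving the dual: y* = (0, 0, 1).
  dual value b^T y* = 34.
Strong duality: c^T x* = b^T y*. Confirmed.

34


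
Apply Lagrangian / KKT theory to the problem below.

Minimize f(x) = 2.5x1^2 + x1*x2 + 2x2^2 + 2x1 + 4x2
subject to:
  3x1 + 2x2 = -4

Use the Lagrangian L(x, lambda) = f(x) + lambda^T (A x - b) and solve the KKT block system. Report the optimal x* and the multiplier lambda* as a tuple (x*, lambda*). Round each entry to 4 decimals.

Form the Lagrangian:
  L(x, lambda) = (1/2) x^T Q x + c^T x + lambda^T (A x - b)
Stationarity (grad_x L = 0): Q x + c + A^T lambda = 0.
Primal feasibility: A x = b.

This gives the KKT block system:
  [ Q   A^T ] [ x     ]   [-c ]
  [ A    0  ] [ lambda ] = [ b ]

Solving the linear system:
  x*      = (-0.5455, -1.1818)
  lambda* = (0.6364)
  f(x*)   = -1.6364

x* = (-0.5455, -1.1818), lambda* = (0.6364)


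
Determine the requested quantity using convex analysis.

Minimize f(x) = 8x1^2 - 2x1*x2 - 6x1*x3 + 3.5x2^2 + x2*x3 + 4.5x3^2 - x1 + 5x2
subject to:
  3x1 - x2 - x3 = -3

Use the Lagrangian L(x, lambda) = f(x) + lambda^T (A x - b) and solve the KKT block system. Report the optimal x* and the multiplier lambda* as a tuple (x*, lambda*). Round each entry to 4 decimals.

Form the Lagrangian:
  L(x, lambda) = (1/2) x^T Q x + c^T x + lambda^T (A x - b)
Stationarity (grad_x L = 0): Q x + c + A^T lambda = 0.
Primal feasibility: A x = b.

This gives the KKT block system:
  [ Q   A^T ] [ x     ]   [-c ]
  [ A    0  ] [ lambda ] = [ b ]

Solving the linear system:
  x*      = (-1.0749, -0.1784, -0.0463)
  lambda* = (5.8546)
  f(x*)   = 8.8733

x* = (-1.0749, -0.1784, -0.0463), lambda* = (5.8546)


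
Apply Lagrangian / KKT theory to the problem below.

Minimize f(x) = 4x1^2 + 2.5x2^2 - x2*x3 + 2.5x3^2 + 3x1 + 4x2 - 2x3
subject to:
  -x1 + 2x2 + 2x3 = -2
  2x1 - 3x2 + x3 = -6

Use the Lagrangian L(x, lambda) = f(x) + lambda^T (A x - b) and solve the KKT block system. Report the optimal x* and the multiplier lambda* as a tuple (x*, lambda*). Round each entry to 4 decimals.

Form the Lagrangian:
  L(x, lambda) = (1/2) x^T Q x + c^T x + lambda^T (A x - b)
Stationarity (grad_x L = 0): Q x + c + A^T lambda = 0.
Primal feasibility: A x = b.

This gives the KKT block system:
  [ Q   A^T ] [ x     ]   [-c ]
  [ A    0  ] [ lambda ] = [ b ]

Solving the linear system:
  x*      = (-1.2393, 0.4755, -2.0951)
  lambda* = (3.7975, 5.3558)
  f(x*)   = 21.0521

x* = (-1.2393, 0.4755, -2.0951), lambda* = (3.7975, 5.3558)


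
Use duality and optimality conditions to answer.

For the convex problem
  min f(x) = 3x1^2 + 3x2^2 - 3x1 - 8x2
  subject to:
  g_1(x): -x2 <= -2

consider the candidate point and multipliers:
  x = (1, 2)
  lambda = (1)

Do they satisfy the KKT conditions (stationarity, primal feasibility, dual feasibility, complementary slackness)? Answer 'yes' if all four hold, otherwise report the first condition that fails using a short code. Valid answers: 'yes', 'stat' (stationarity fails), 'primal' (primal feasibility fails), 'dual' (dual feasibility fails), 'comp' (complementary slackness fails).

Gradient of f: grad f(x) = Q x + c = (3, 4)
Constraint values g_i(x) = a_i^T x - b_i:
  g_1((1, 2)) = 0
Stationarity residual: grad f(x) + sum_i lambda_i a_i = (3, 3)
  -> stationarity FAILS
Primal feasibility (all g_i <= 0): OK
Dual feasibility (all lambda_i >= 0): OK
Complementary slackness (lambda_i * g_i(x) = 0 for all i): OK

Verdict: the first failing condition is stationarity -> stat.

stat


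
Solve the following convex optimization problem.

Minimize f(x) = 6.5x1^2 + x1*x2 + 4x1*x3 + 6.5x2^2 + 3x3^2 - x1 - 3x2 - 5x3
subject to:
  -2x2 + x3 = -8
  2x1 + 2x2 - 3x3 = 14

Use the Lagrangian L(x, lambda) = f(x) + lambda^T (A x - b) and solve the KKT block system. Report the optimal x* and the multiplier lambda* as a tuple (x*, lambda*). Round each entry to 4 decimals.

Form the Lagrangian:
  L(x, lambda) = (1/2) x^T Q x + c^T x + lambda^T (A x - b)
Stationarity (grad_x L = 0): Q x + c + A^T lambda = 0.
Primal feasibility: A x = b.

This gives the KKT block system:
  [ Q   A^T ] [ x     ]   [-c ]
  [ A    0  ] [ lambda ] = [ b ]

Solving the linear system:
  x*      = (0.6, 2.8, -2.4)
  lambda* = (17, 0)
  f(x*)   = 69.5

x* = (0.6, 2.8, -2.4), lambda* = (17, 0)


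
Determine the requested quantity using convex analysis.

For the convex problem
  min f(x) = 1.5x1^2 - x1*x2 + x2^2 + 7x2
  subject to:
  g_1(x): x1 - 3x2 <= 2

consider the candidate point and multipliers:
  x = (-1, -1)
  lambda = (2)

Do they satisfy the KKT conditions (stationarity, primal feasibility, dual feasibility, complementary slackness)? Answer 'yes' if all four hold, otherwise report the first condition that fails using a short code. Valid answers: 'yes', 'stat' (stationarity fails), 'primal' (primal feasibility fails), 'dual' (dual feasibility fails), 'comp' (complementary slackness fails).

Gradient of f: grad f(x) = Q x + c = (-2, 6)
Constraint values g_i(x) = a_i^T x - b_i:
  g_1((-1, -1)) = 0
Stationarity residual: grad f(x) + sum_i lambda_i a_i = (0, 0)
  -> stationarity OK
Primal feasibility (all g_i <= 0): OK
Dual feasibility (all lambda_i >= 0): OK
Complementary slackness (lambda_i * g_i(x) = 0 for all i): OK

Verdict: yes, KKT holds.

yes


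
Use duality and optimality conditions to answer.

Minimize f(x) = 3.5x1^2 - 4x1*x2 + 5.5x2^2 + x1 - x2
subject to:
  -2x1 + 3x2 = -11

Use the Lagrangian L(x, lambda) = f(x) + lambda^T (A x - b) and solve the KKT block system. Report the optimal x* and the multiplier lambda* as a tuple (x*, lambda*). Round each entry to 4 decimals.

Form the Lagrangian:
  L(x, lambda) = (1/2) x^T Q x + c^T x + lambda^T (A x - b)
Stationarity (grad_x L = 0): Q x + c + A^T lambda = 0.
Primal feasibility: A x = b.

This gives the KKT block system:
  [ Q   A^T ] [ x     ]   [-c ]
  [ A    0  ] [ lambda ] = [ b ]

Solving the linear system:
  x*      = (1.8136, -2.4576)
  lambda* = (11.7627)
  f(x*)   = 66.8305

x* = (1.8136, -2.4576), lambda* = (11.7627)


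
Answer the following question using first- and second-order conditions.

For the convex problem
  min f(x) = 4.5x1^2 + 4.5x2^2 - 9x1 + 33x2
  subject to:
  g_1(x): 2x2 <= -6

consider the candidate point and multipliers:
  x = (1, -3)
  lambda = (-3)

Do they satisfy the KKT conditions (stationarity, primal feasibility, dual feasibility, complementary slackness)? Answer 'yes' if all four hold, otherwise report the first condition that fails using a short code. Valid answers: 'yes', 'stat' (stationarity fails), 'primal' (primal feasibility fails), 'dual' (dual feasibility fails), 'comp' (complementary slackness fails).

Gradient of f: grad f(x) = Q x + c = (0, 6)
Constraint values g_i(x) = a_i^T x - b_i:
  g_1((1, -3)) = 0
Stationarity residual: grad f(x) + sum_i lambda_i a_i = (0, 0)
  -> stationarity OK
Primal feasibility (all g_i <= 0): OK
Dual feasibility (all lambda_i >= 0): FAILS
Complementary slackness (lambda_i * g_i(x) = 0 for all i): OK

Verdict: the first failing condition is dual_feasibility -> dual.

dual


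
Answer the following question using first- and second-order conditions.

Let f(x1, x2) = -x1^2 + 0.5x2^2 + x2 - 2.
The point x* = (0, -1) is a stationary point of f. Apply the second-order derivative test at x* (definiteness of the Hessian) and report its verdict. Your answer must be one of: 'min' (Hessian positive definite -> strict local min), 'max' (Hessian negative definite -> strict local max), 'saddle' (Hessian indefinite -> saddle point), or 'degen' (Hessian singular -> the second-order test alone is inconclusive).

Compute the Hessian H = grad^2 f:
  H = [[-2, 0], [0, 1]]
Verify stationarity: grad f(x*) = H x* + g = (0, 0).
Eigenvalues of H: -2, 1.
Eigenvalues have mixed signs, so H is indefinite -> x* is a saddle point.

saddle


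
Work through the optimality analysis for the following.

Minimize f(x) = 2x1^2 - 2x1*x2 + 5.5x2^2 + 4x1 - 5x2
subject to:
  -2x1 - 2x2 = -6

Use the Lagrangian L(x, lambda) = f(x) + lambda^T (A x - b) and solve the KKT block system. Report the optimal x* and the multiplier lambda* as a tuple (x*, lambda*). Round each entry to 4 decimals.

Form the Lagrangian:
  L(x, lambda) = (1/2) x^T Q x + c^T x + lambda^T (A x - b)
Stationarity (grad_x L = 0): Q x + c + A^T lambda = 0.
Primal feasibility: A x = b.

This gives the KKT block system:
  [ Q   A^T ] [ x     ]   [-c ]
  [ A    0  ] [ lambda ] = [ b ]

Solving the linear system:
  x*      = (1.5789, 1.4211)
  lambda* = (3.7368)
  f(x*)   = 10.8158

x* = (1.5789, 1.4211), lambda* = (3.7368)


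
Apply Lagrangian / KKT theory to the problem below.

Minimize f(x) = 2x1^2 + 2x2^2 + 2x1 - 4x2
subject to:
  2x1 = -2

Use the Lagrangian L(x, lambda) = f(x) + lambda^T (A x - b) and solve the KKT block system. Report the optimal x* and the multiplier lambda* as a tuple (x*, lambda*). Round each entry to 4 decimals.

Form the Lagrangian:
  L(x, lambda) = (1/2) x^T Q x + c^T x + lambda^T (A x - b)
Stationarity (grad_x L = 0): Q x + c + A^T lambda = 0.
Primal feasibility: A x = b.

This gives the KKT block system:
  [ Q   A^T ] [ x     ]   [-c ]
  [ A    0  ] [ lambda ] = [ b ]

Solving the linear system:
  x*      = (-1, 1)
  lambda* = (1)
  f(x*)   = -2

x* = (-1, 1), lambda* = (1)


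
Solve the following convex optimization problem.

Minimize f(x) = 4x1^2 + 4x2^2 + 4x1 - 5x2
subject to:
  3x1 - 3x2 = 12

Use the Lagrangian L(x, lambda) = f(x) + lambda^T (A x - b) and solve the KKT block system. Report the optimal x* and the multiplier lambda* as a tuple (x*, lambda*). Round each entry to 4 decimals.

Form the Lagrangian:
  L(x, lambda) = (1/2) x^T Q x + c^T x + lambda^T (A x - b)
Stationarity (grad_x L = 0): Q x + c + A^T lambda = 0.
Primal feasibility: A x = b.

This gives the KKT block system:
  [ Q   A^T ] [ x     ]   [-c ]
  [ A    0  ] [ lambda ] = [ b ]

Solving the linear system:
  x*      = (2.0625, -1.9375)
  lambda* = (-6.8333)
  f(x*)   = 49.9688

x* = (2.0625, -1.9375), lambda* = (-6.8333)


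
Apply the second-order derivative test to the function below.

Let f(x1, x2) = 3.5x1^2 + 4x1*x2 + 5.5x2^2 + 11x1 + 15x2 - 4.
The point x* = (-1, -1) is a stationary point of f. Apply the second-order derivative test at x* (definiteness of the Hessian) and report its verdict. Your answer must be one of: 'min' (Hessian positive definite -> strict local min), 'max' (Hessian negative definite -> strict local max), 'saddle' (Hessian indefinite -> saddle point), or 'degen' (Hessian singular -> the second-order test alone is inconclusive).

Compute the Hessian H = grad^2 f:
  H = [[7, 4], [4, 11]]
Verify stationarity: grad f(x*) = H x* + g = (0, 0).
Eigenvalues of H: 4.5279, 13.4721.
Both eigenvalues > 0, so H is positive definite -> x* is a strict local min.

min


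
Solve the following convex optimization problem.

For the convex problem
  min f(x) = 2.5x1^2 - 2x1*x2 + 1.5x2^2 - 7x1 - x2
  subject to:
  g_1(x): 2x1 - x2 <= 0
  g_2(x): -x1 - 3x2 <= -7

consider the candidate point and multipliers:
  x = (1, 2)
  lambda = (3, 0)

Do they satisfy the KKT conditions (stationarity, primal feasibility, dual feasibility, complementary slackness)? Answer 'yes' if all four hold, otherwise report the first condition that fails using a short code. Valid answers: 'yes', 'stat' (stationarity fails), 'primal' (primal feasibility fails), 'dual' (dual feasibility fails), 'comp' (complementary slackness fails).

Gradient of f: grad f(x) = Q x + c = (-6, 3)
Constraint values g_i(x) = a_i^T x - b_i:
  g_1((1, 2)) = 0
  g_2((1, 2)) = 0
Stationarity residual: grad f(x) + sum_i lambda_i a_i = (0, 0)
  -> stationarity OK
Primal feasibility (all g_i <= 0): OK
Dual feasibility (all lambda_i >= 0): OK
Complementary slackness (lambda_i * g_i(x) = 0 for all i): OK

Verdict: yes, KKT holds.

yes


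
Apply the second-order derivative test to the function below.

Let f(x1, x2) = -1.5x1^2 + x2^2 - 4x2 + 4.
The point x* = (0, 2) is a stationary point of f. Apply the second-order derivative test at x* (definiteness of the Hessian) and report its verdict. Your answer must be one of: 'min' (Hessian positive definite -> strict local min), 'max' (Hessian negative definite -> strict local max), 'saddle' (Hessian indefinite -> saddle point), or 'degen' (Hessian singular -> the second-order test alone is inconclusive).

Compute the Hessian H = grad^2 f:
  H = [[-3, 0], [0, 2]]
Verify stationarity: grad f(x*) = H x* + g = (0, 0).
Eigenvalues of H: -3, 2.
Eigenvalues have mixed signs, so H is indefinite -> x* is a saddle point.

saddle


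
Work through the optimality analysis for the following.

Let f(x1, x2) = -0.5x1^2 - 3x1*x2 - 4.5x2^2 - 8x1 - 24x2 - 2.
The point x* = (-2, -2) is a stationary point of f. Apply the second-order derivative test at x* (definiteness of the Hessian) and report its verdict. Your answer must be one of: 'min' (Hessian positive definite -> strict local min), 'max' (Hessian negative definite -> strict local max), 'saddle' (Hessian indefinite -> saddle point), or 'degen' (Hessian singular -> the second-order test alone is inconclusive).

Compute the Hessian H = grad^2 f:
  H = [[-1, -3], [-3, -9]]
Verify stationarity: grad f(x*) = H x* + g = (0, 0).
Eigenvalues of H: -10, 0.
H has a zero eigenvalue (singular; negative semidefinite but not definite), so H is neither positive definite, negative definite, nor indefinite. The second-order test alone is inconclusive -> degen.
(Indeed, f is constant along the null direction of H through x*, so x* is not a strict local extremum.)

degen


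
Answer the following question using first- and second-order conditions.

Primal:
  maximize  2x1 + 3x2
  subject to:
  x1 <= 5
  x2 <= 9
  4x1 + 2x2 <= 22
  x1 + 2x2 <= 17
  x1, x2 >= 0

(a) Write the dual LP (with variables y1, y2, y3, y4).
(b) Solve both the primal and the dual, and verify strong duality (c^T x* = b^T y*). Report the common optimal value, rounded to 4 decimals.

The standard primal-dual pair for 'max c^T x s.t. A x <= b, x >= 0' is:
  Dual:  min b^T y  s.t.  A^T y >= c,  y >= 0.

So the dual LP is:
  minimize  5y1 + 9y2 + 22y3 + 17y4
  subject to:
    y1 + 4y3 + y4 >= 2
    y2 + 2y3 + 2y4 >= 3
    y1, y2, y3, y4 >= 0

Solving the primal: x* = (1.6667, 7.6667).
  primal value c^T x* = 26.3333.
Solving the dual: y* = (0, 0, 0.1667, 1.3333).
  dual value b^T y* = 26.3333.
Strong duality: c^T x* = b^T y*. Confirmed.

26.3333


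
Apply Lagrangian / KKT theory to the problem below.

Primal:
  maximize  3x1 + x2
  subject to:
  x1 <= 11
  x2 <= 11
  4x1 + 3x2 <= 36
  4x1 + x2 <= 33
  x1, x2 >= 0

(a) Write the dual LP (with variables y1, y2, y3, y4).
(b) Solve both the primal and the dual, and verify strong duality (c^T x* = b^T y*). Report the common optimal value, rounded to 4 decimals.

The standard primal-dual pair for 'max c^T x s.t. A x <= b, x >= 0' is:
  Dual:  min b^T y  s.t.  A^T y >= c,  y >= 0.

So the dual LP is:
  minimize  11y1 + 11y2 + 36y3 + 33y4
  subject to:
    y1 + 4y3 + 4y4 >= 3
    y2 + 3y3 + y4 >= 1
    y1, y2, y3, y4 >= 0

Solving the primal: x* = (7.875, 1.5).
  primal value c^T x* = 25.125.
Solving the dual: y* = (0, 0, 0.125, 0.625).
  dual value b^T y* = 25.125.
Strong duality: c^T x* = b^T y*. Confirmed.

25.125


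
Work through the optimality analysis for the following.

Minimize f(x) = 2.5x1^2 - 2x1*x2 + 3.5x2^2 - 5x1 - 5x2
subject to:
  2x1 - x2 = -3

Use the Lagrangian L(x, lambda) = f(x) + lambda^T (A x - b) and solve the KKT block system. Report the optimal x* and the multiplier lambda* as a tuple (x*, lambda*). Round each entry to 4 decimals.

Form the Lagrangian:
  L(x, lambda) = (1/2) x^T Q x + c^T x + lambda^T (A x - b)
Stationarity (grad_x L = 0): Q x + c + A^T lambda = 0.
Primal feasibility: A x = b.

This gives the KKT block system:
  [ Q   A^T ] [ x     ]   [-c ]
  [ A    0  ] [ lambda ] = [ b ]

Solving the linear system:
  x*      = (-0.84, 1.32)
  lambda* = (5.92)
  f(x*)   = 7.68

x* = (-0.84, 1.32), lambda* = (5.92)


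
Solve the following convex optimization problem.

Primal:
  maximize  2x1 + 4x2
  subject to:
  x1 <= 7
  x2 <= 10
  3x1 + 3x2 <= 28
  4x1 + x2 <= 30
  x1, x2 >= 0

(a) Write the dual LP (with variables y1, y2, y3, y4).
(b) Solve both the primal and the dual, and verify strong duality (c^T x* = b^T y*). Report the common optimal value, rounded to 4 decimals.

The standard primal-dual pair for 'max c^T x s.t. A x <= b, x >= 0' is:
  Dual:  min b^T y  s.t.  A^T y >= c,  y >= 0.

So the dual LP is:
  minimize  7y1 + 10y2 + 28y3 + 30y4
  subject to:
    y1 + 3y3 + 4y4 >= 2
    y2 + 3y3 + y4 >= 4
    y1, y2, y3, y4 >= 0

Solving the primal: x* = (0, 9.3333).
  primal value c^T x* = 37.3333.
Solving the dual: y* = (0, 0, 1.3333, 0).
  dual value b^T y* = 37.3333.
Strong duality: c^T x* = b^T y*. Confirmed.

37.3333
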